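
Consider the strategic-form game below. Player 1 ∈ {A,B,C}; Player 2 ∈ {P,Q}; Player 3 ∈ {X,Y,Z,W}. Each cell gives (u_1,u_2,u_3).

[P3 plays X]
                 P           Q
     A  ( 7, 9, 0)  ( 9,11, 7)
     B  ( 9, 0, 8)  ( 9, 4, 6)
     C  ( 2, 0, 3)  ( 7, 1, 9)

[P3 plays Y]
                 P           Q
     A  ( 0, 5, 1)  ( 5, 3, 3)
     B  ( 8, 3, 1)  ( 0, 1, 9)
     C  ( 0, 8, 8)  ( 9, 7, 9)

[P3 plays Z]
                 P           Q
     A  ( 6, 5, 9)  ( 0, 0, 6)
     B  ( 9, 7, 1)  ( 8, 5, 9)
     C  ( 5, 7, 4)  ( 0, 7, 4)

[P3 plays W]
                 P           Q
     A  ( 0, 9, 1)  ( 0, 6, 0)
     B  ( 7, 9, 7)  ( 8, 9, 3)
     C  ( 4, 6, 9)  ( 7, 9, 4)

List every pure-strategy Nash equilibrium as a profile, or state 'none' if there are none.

(A,P,X): not NE [P1→B gives 9>7; P2→Q gives 11>9; P3→Z gives 9>0]
(A,P,Y): not NE [P1→B gives 8>0; P3→Z gives 9>1]
(A,P,Z): not NE [P1→B gives 9>6]
(A,P,W): not NE [P1→B gives 7>0; P3→Z gives 9>1]
(A,Q,X): NE
(A,Q,Y): not NE [P1→C gives 9>5; P2→P gives 5>3; P3→X gives 7>3]
(A,Q,Z): not NE [P1→B gives 8>0; P2→P gives 5>0; P3→X gives 7>6]
(A,Q,W): not NE [P1→B gives 8>0; P2→P gives 9>6; P3→X gives 7>0]
(B,P,X): not NE [P2→Q gives 4>0]
(B,P,Y): not NE [P3→X gives 8>1]
(B,P,Z): not NE [P3→X gives 8>1]
(B,P,W): not NE [P3→X gives 8>7]
(B,Q,X): not NE [P3→Z gives 9>6]
(B,Q,Y): not NE [P1→C gives 9>0; P2→P gives 3>1]
(B,Q,Z): not NE [P2→P gives 7>5]
(B,Q,W): not NE [P3→Z gives 9>3]
(C,P,X): not NE [P1→B gives 9>2; P2→Q gives 1>0; P3→W gives 9>3]
(C,P,Y): not NE [P1→B gives 8>0; P3→W gives 9>8]
(C,P,Z): not NE [P1→B gives 9>5; P3→W gives 9>4]
(C,P,W): not NE [P1→B gives 7>4; P2→Q gives 9>6]
(C,Q,X): not NE [P1→B gives 9>7]
(C,Q,Y): not NE [P2→P gives 8>7]
(C,Q,Z): not NE [P1→B gives 8>0; P3→Y gives 9>4]
(C,Q,W): not NE [P1→B gives 8>7; P3→Y gives 9>4]

NE set: (A,Q,X)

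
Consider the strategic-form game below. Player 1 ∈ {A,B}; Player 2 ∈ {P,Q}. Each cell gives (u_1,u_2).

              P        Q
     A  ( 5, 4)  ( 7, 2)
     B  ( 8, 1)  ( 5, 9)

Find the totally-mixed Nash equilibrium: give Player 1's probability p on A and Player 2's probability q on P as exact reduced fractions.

P1 indiff ⇒ q·5+(1-q)·7 = q·8+(1-q)·5 ⇒ q(-3) = (1-q)(-2) ⇒ q = 2/5
P2 indiff ⇒ p·4+(1-p)·1 = p·2+(1-p)·9 ⇒ p(2) = (1-p)(8) ⇒ p = 4/5

(p,q) = (4/5, 2/5)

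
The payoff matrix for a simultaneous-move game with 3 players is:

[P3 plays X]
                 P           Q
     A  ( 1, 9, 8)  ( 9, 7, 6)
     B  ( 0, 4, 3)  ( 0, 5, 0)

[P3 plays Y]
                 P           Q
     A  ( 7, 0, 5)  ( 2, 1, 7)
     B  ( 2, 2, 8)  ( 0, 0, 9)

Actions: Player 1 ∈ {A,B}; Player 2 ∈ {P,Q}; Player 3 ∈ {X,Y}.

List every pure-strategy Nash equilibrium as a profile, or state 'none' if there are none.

(A,P,X): NE
(A,P,Y): not NE [P2→Q gives 1>0; P3→X gives 8>5]
(A,Q,X): not NE [P2→P gives 9>7; P3→Y gives 7>6]
(A,Q,Y): NE
(B,P,X): not NE [P1→A gives 1>0; P2→Q gives 5>4; P3→Y gives 8>3]
(B,P,Y): not NE [P1→A gives 7>2]
(B,Q,X): not NE [P1→A gives 9>0; P3→Y gives 9>0]
(B,Q,Y): not NE [P1→A gives 2>0; P2→P gives 2>0]

NE set: (A,P,X), (A,Q,Y)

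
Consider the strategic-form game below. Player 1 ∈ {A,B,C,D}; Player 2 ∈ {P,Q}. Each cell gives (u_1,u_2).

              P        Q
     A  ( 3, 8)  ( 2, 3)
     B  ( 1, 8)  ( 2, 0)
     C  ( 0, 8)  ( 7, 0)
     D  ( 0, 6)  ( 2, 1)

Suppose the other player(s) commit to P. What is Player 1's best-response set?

BR_1 = {A}

u_1(A vs P) = 3
u_1(B vs P) = 1
u_1(C vs P) = 0
u_1(D vs P) = 0
max payoff 3 at {A}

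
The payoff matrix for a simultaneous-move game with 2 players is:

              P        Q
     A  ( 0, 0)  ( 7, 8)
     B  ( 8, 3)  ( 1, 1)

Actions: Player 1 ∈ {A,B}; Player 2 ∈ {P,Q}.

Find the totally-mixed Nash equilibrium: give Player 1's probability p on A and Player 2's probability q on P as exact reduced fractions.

P1 indiff ⇒ q·0+(1-q)·7 = q·8+(1-q)·1 ⇒ q(-8) = (1-q)(-6) ⇒ q = 3/7
P2 indiff ⇒ p·0+(1-p)·3 = p·8+(1-p)·1 ⇒ p(-8) = (1-p)(-2) ⇒ p = 1/5

p=1/5, q=3/7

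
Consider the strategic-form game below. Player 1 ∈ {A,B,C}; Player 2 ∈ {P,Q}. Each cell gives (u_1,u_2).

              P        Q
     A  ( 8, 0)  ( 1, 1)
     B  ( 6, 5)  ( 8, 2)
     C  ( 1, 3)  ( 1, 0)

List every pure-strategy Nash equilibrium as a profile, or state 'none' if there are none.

(A,P): not NE [P2→Q gives 1>0]
(A,Q): not NE [P1→B gives 8>1]
(B,P): not NE [P1→A gives 8>6]
(B,Q): not NE [P2→P gives 5>2]
(C,P): not NE [P1→A gives 8>1]
(C,Q): not NE [P1→B gives 8>1; P2→P gives 3>0]

PSNE: ∅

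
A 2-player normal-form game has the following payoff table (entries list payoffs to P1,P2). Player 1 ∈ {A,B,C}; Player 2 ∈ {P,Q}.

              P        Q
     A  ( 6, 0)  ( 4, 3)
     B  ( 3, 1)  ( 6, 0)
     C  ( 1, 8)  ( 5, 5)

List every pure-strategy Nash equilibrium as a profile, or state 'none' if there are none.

Equilibria: none

(A,P): not NE [P2→Q gives 3>0]
(A,Q): not NE [P1→B gives 6>4]
(B,P): not NE [P1→A gives 6>3]
(B,Q): not NE [P2→P gives 1>0]
(C,P): not NE [P1→A gives 6>1]
(C,Q): not NE [P1→B gives 6>5; P2→P gives 8>5]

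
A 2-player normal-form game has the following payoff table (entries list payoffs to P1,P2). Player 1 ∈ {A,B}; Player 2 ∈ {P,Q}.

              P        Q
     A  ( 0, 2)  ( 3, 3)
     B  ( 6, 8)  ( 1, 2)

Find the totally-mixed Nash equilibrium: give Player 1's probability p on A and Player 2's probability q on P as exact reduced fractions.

P1 indiff ⇒ q·0+(1-q)·3 = q·6+(1-q)·1 ⇒ q(-6) = (1-q)(-2) ⇒ q = 1/4
P2 indiff ⇒ p·2+(1-p)·8 = p·3+(1-p)·2 ⇒ p(-1) = (1-p)(-6) ⇒ p = 6/7

(p,q) = (6/7, 1/4)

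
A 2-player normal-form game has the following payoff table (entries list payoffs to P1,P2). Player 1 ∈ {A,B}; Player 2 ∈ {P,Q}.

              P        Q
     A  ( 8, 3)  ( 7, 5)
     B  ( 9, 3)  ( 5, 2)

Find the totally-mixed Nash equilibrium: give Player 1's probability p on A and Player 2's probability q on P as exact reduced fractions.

P1 indiff ⇒ q·8+(1-q)·7 = q·9+(1-q)·5 ⇒ q(-1) = (1-q)(-2) ⇒ q = 2/3
P2 indiff ⇒ p·3+(1-p)·3 = p·5+(1-p)·2 ⇒ p(-2) = (1-p)(-1) ⇒ p = 1/3

P1 mixes 1/3 on A; P2 mixes 2/3 on P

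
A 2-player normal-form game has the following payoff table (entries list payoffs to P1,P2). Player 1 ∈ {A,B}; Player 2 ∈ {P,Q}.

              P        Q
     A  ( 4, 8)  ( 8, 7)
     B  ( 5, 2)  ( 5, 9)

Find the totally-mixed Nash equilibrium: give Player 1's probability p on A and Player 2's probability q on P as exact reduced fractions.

P1 indiff ⇒ q·4+(1-q)·8 = q·5+(1-q)·5 ⇒ q(-1) = (1-q)(-3) ⇒ q = 3/4
P2 indiff ⇒ p·8+(1-p)·2 = p·7+(1-p)·9 ⇒ p(1) = (1-p)(7) ⇒ p = 7/8

(p,q) = (7/8, 3/4)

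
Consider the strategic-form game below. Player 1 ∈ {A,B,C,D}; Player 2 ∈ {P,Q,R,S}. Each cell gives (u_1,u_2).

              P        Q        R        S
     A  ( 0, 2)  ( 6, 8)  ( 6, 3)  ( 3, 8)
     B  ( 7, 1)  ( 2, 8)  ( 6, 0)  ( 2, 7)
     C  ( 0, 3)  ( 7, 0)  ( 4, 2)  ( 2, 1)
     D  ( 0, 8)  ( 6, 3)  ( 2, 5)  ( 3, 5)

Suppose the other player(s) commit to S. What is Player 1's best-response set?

u_1(A vs S) = 3
u_1(B vs S) = 2
u_1(C vs S) = 2
u_1(D vs S) = 3
max payoff 3 at {A,D}

P1 best: {A,D}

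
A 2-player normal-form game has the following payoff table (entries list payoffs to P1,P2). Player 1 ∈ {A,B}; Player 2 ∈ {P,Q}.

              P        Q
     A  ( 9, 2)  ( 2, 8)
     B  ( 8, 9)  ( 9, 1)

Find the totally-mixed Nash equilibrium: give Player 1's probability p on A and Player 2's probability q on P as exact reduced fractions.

p=4/7, q=7/8

P1 indiff ⇒ q·9+(1-q)·2 = q·8+(1-q)·9 ⇒ q(1) = (1-q)(7) ⇒ q = 7/8
P2 indiff ⇒ p·2+(1-p)·9 = p·8+(1-p)·1 ⇒ p(-6) = (1-p)(-8) ⇒ p = 4/7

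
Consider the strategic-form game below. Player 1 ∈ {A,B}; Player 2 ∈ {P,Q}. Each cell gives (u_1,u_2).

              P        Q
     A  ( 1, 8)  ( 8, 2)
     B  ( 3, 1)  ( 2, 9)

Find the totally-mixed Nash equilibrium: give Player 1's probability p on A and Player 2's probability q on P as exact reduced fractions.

P1 indiff ⇒ q·1+(1-q)·8 = q·3+(1-q)·2 ⇒ q(-2) = (1-q)(-6) ⇒ q = 3/4
P2 indiff ⇒ p·8+(1-p)·1 = p·2+(1-p)·9 ⇒ p(6) = (1-p)(8) ⇒ p = 4/7

P1 mixes 4/7 on A; P2 mixes 3/4 on P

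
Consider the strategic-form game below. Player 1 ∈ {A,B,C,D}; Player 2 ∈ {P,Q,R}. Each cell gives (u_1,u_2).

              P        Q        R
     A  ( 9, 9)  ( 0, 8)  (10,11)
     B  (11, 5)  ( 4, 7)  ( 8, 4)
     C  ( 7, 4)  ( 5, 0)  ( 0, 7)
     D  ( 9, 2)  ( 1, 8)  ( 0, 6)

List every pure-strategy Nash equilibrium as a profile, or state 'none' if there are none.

NE set: (A,R)

(A,P): not NE [P1→B gives 11>9; P2→R gives 11>9]
(A,Q): not NE [P1→C gives 5>0; P2→R gives 11>8]
(A,R): NE
(B,P): not NE [P2→Q gives 7>5]
(B,Q): not NE [P1→C gives 5>4]
(B,R): not NE [P1→A gives 10>8; P2→Q gives 7>4]
(C,P): not NE [P1→B gives 11>7; P2→R gives 7>4]
(C,Q): not NE [P2→R gives 7>0]
(C,R): not NE [P1→A gives 10>0]
(D,P): not NE [P1→B gives 11>9; P2→Q gives 8>2]
(D,Q): not NE [P1→C gives 5>1]
(D,R): not NE [P1→A gives 10>0; P2→Q gives 8>6]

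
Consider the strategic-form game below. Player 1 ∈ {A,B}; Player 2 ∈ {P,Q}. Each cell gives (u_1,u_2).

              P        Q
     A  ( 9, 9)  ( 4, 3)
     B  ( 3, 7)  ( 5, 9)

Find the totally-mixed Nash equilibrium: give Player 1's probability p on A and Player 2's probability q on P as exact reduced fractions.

P1 indiff ⇒ q·9+(1-q)·4 = q·3+(1-q)·5 ⇒ q(6) = (1-q)(1) ⇒ q = 1/7
P2 indiff ⇒ p·9+(1-p)·7 = p·3+(1-p)·9 ⇒ p(6) = (1-p)(2) ⇒ p = 1/4

p=1/4, q=1/7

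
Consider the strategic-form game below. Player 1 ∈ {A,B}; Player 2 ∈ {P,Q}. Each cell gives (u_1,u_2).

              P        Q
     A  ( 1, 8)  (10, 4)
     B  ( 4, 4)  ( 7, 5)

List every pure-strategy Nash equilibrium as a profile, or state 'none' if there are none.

Equilibria: none

(A,P): not NE [P1→B gives 4>1]
(A,Q): not NE [P2→P gives 8>4]
(B,P): not NE [P2→Q gives 5>4]
(B,Q): not NE [P1→A gives 10>7]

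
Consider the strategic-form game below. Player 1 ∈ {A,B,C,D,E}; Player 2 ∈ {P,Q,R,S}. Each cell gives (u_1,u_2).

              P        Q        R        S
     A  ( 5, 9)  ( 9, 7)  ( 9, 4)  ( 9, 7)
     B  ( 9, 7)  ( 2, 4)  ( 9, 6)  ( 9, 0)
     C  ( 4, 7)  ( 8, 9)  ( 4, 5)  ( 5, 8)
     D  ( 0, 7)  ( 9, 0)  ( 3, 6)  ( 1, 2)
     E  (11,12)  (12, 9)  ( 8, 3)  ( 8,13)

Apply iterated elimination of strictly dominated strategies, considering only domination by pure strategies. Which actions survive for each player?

P1 drop C (A beats it: P:5>4 Q:9>8 R:9>4 S:9>5)
P1 drop D (E beats it: P:11>0 Q:12>9 R:8>3 S:8>1)
P2 drop Q (P beats it: A:9>7 B:7>4 E:12>9)
P2 drop R (P beats it: A:9>4 B:7>6 E:12>3)
P1→{A,B,E} P2→{P,S}

Survivors P1:{A,B,E} P2:{P,S}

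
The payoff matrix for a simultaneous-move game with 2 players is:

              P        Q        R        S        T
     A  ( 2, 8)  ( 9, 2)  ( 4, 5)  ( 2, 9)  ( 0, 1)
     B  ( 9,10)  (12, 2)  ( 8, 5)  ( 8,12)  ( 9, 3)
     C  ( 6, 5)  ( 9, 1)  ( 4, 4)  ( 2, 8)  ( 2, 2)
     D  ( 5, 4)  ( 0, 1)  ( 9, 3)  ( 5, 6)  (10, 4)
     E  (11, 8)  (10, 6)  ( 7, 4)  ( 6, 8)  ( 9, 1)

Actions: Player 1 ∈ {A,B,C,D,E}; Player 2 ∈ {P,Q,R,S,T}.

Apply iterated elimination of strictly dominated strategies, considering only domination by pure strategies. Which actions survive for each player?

Survivors P1:{B,E} P2:{P,S}

P1 drop A (B beats it: P:9>2 Q:12>9 R:8>4 S:8>2 T:9>0)
P1 drop C (B beats it: P:9>6 Q:12>9 R:8>4 S:8>2 T:9>2)
P2 drop Q (P beats it: B:10>2 D:4>1 E:8>6)
P2 drop R (P beats it: B:10>5 D:4>3 E:8>4)
P2 drop T (S beats it: B:12>3 D:6>4 E:8>1)
P1 drop D (B beats it: P:9>5 S:8>5)
P1→{B,E} P2→{P,S}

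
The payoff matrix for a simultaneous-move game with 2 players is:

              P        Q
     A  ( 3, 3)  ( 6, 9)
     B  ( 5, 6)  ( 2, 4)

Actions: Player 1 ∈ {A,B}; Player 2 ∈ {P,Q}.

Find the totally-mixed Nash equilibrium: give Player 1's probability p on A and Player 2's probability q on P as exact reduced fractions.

P1 indiff ⇒ q·3+(1-q)·6 = q·5+(1-q)·2 ⇒ q(-2) = (1-q)(-4) ⇒ q = 2/3
P2 indiff ⇒ p·3+(1-p)·6 = p·9+(1-p)·4 ⇒ p(-6) = (1-p)(-2) ⇒ p = 1/4

P1 mixes 1/4 on A; P2 mixes 2/3 on P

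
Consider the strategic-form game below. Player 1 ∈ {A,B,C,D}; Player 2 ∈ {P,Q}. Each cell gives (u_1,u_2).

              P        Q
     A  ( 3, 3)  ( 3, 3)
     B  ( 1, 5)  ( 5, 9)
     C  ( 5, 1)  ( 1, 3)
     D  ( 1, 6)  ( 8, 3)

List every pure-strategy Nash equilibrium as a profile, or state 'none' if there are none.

No pure NE.

(A,P): not NE [P1→C gives 5>3]
(A,Q): not NE [P1→D gives 8>3]
(B,P): not NE [P1→C gives 5>1; P2→Q gives 9>5]
(B,Q): not NE [P1→D gives 8>5]
(C,P): not NE [P2→Q gives 3>1]
(C,Q): not NE [P1→D gives 8>1]
(D,P): not NE [P1→C gives 5>1]
(D,Q): not NE [P2→P gives 6>3]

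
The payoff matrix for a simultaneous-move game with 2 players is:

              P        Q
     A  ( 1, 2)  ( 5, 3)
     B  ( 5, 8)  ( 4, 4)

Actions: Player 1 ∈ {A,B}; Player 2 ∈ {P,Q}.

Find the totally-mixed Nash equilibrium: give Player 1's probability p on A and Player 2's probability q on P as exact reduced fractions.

p=4/5, q=1/5

P1 indiff ⇒ q·1+(1-q)·5 = q·5+(1-q)·4 ⇒ q(-4) = (1-q)(-1) ⇒ q = 1/5
P2 indiff ⇒ p·2+(1-p)·8 = p·3+(1-p)·4 ⇒ p(-1) = (1-p)(-4) ⇒ p = 4/5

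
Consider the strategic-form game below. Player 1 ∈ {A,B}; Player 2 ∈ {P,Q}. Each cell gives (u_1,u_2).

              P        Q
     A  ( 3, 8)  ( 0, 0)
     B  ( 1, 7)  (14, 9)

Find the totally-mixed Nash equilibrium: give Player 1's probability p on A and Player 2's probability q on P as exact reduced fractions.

(p,q) = (1/5, 7/8)

P1 indiff ⇒ q·3+(1-q)·0 = q·1+(1-q)·14 ⇒ q(2) = (1-q)(14) ⇒ q = 7/8
P2 indiff ⇒ p·8+(1-p)·7 = p·0+(1-p)·9 ⇒ p(8) = (1-p)(2) ⇒ p = 1/5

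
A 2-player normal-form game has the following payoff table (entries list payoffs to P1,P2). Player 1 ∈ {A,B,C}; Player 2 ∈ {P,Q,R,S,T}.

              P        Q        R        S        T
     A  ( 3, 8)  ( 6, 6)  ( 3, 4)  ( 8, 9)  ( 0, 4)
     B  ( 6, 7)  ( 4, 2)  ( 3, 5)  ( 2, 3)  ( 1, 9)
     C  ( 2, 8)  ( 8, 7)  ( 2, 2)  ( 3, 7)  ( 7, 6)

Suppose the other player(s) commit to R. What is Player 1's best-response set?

u_1(A vs R) = 3
u_1(B vs R) = 3
u_1(C vs R) = 2
max payoff 3 at {A,B}

argmax u_1 = {A,B}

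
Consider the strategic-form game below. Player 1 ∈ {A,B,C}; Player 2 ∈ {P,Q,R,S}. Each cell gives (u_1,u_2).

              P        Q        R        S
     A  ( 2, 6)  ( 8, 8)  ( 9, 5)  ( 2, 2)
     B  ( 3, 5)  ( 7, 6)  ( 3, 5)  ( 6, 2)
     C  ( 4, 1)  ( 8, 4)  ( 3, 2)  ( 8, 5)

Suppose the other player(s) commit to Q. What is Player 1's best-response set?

BR_1 = {A,C}

u_1(A vs Q) = 8
u_1(B vs Q) = 7
u_1(C vs Q) = 8
max payoff 8 at {A,C}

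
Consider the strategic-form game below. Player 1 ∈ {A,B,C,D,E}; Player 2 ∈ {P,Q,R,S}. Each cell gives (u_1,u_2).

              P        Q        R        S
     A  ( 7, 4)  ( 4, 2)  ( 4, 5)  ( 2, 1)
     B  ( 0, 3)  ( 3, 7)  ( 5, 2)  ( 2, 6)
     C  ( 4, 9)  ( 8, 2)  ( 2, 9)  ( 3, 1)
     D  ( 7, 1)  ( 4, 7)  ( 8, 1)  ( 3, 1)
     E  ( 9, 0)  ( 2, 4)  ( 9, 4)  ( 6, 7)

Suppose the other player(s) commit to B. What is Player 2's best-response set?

argmax u_2 = {Q}

u_2(P vs B) = 3
u_2(Q vs B) = 7
u_2(R vs B) = 2
u_2(S vs B) = 6
max payoff 7 at {Q}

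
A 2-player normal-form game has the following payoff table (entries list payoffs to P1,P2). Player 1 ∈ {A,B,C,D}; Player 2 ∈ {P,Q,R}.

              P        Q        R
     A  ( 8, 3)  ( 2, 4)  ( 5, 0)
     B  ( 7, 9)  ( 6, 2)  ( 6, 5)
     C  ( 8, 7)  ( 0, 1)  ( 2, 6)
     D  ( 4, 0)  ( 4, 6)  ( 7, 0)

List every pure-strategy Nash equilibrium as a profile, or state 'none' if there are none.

NE set: (C,P)

(A,P): not NE [P2→Q gives 4>3]
(A,Q): not NE [P1→B gives 6>2]
(A,R): not NE [P1→D gives 7>5; P2→Q gives 4>0]
(B,P): not NE [P1→C gives 8>7]
(B,Q): not NE [P2→P gives 9>2]
(B,R): not NE [P1→D gives 7>6; P2→P gives 9>5]
(C,P): NE
(C,Q): not NE [P1→B gives 6>0; P2→P gives 7>1]
(C,R): not NE [P1→D gives 7>2; P2→P gives 7>6]
(D,P): not NE [P1→C gives 8>4; P2→Q gives 6>0]
(D,Q): not NE [P1→B gives 6>4]
(D,R): not NE [P2→Q gives 6>0]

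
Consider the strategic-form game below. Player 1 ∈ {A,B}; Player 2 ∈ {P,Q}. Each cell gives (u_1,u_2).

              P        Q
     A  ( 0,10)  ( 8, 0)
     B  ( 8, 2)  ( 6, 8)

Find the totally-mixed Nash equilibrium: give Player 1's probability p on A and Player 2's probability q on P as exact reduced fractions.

P1 indiff ⇒ q·0+(1-q)·8 = q·8+(1-q)·6 ⇒ q(-8) = (1-q)(-2) ⇒ q = 1/5
P2 indiff ⇒ p·10+(1-p)·2 = p·0+(1-p)·8 ⇒ p(10) = (1-p)(6) ⇒ p = 3/8

(p,q) = (3/8, 1/5)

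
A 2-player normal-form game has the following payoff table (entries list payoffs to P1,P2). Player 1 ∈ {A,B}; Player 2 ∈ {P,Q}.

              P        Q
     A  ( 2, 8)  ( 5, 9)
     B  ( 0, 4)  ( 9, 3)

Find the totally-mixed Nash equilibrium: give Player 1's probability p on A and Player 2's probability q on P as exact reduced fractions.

P1 mixes 1/2 on A; P2 mixes 2/3 on P

P1 indiff ⇒ q·2+(1-q)·5 = q·0+(1-q)·9 ⇒ q(2) = (1-q)(4) ⇒ q = 2/3
P2 indiff ⇒ p·8+(1-p)·4 = p·9+(1-p)·3 ⇒ p(-1) = (1-p)(-1) ⇒ p = 1/2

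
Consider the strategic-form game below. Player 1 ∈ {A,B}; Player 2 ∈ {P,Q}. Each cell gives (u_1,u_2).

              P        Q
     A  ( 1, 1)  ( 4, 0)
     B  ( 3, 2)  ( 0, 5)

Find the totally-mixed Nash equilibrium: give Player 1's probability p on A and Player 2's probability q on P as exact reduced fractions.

P1 indiff ⇒ q·1+(1-q)·4 = q·3+(1-q)·0 ⇒ q(-2) = (1-q)(-4) ⇒ q = 2/3
P2 indiff ⇒ p·1+(1-p)·2 = p·0+(1-p)·5 ⇒ p(1) = (1-p)(3) ⇒ p = 3/4

p=3/4, q=2/3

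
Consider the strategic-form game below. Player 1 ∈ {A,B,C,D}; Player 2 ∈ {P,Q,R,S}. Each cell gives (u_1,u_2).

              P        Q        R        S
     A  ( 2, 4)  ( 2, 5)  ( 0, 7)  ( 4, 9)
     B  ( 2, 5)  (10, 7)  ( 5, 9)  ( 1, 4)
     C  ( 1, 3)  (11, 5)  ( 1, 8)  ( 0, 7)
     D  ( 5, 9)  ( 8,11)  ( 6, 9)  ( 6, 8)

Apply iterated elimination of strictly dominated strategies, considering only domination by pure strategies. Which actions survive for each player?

Remaining: P1:{B,C,D} P2:{Q,R}

P1 drop A (D beats it: P:5>2 Q:8>2 R:6>0 S:6>4)
P2 drop P (Q beats it: B:7>5 C:5>3 D:11>9)
P2 drop S (R beats it: B:9>4 C:8>7 D:9>8)
P1→{B,C,D} P2→{Q,R}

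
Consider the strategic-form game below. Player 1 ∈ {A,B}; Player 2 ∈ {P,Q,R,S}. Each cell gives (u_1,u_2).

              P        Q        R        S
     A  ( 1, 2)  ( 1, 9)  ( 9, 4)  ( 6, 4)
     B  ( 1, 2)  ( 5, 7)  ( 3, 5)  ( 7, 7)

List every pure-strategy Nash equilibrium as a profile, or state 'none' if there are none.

Nash profiles: (B,Q), (B,S)

(A,P): not NE [P2→Q gives 9>2]
(A,Q): not NE [P1→B gives 5>1]
(A,R): not NE [P2→Q gives 9>4]
(A,S): not NE [P1→B gives 7>6; P2→Q gives 9>4]
(B,P): not NE [P2→S gives 7>2]
(B,Q): NE
(B,R): not NE [P1→A gives 9>3; P2→S gives 7>5]
(B,S): NE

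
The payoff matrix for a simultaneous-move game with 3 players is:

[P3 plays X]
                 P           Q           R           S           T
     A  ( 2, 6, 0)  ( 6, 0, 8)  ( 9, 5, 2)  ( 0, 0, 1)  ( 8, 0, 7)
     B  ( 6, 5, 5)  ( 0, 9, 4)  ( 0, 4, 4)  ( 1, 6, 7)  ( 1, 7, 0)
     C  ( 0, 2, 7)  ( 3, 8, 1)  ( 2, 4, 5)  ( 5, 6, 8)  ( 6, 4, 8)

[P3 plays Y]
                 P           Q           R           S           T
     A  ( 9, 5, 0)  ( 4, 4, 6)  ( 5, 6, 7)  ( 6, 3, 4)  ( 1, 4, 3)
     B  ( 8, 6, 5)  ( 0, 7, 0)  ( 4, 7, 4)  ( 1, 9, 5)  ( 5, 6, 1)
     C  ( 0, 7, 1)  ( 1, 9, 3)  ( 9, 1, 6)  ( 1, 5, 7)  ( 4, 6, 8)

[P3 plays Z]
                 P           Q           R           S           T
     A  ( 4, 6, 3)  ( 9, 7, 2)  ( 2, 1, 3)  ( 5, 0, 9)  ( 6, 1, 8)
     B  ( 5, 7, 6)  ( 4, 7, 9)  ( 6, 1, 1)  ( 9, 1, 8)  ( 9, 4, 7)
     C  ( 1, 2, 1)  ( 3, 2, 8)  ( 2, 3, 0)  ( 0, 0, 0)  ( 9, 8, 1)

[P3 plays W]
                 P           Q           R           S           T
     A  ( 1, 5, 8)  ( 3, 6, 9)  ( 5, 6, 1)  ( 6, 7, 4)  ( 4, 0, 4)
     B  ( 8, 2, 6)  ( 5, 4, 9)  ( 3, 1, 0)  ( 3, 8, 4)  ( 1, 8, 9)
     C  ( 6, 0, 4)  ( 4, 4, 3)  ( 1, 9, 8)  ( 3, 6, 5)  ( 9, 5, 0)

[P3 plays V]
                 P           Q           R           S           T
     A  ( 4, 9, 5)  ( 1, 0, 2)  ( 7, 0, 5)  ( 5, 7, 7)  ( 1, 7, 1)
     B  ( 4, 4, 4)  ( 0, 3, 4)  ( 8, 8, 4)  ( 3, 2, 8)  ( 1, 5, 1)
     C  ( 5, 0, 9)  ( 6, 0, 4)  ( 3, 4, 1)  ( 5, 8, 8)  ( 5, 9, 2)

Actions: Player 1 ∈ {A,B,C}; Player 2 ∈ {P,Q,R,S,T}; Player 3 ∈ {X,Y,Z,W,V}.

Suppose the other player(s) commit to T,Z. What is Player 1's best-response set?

P1 best: {B,C}

u_1(A vs T,Z) = 6
u_1(B vs T,Z) = 9
u_1(C vs T,Z) = 9
max payoff 9 at {B,C}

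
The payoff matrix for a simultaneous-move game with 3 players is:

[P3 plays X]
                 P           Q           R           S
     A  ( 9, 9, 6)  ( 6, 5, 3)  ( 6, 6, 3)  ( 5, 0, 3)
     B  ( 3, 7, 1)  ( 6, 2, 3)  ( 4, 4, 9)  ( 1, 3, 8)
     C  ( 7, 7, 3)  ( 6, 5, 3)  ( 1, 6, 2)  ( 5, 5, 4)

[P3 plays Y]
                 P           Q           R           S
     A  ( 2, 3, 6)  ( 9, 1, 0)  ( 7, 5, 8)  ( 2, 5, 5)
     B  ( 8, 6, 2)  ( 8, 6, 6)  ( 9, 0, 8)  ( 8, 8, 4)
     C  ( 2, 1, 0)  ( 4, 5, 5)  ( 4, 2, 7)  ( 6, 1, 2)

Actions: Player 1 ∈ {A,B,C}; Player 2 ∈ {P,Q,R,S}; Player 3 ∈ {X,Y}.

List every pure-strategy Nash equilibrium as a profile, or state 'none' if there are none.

NE set: (A,P,X)

(A,P,X): NE
(A,P,Y): not NE [P1→B gives 8>2; P2→S gives 5>3]
(A,Q,X): not NE [P2→P gives 9>5]
(A,Q,Y): not NE [P2→S gives 5>1; P3→X gives 3>0]
(A,R,X): not NE [P2→P gives 9>6; P3→Y gives 8>3]
(A,R,Y): not NE [P1→B gives 9>7]
(A,S,X): not NE [P2→P gives 9>0; P3→Y gives 5>3]
(A,S,Y): not NE [P1→B gives 8>2]
(B,P,X): not NE [P1→A gives 9>3; P3→Y gives 2>1]
(B,P,Y): not NE [P2→S gives 8>6]
(B,Q,X): not NE [P2→P gives 7>2; P3→Y gives 6>3]
(B,Q,Y): not NE [P1→A gives 9>8; P2→S gives 8>6]
(B,R,X): not NE [P1→A gives 6>4; P2→P gives 7>4]
(B,R,Y): not NE [P2→S gives 8>0; P3→X gives 9>8]
(B,S,X): not NE [P1→C gives 5>1; P2→P gives 7>3]
(B,S,Y): not NE [P3→X gives 8>4]
(C,P,X): not NE [P1→A gives 9>7]
(C,P,Y): not NE [P1→B gives 8>2; P2→Q gives 5>1; P3→X gives 3>0]
(C,Q,X): not NE [P2→P gives 7>5; P3→Y gives 5>3]
(C,Q,Y): not NE [P1→A gives 9>4]
(C,R,X): not NE [P1→A gives 6>1; P2→P gives 7>6; P3→Y gives 7>2]
(C,R,Y): not NE [P1→B gives 9>4; P2→Q gives 5>2]
(C,S,X): not NE [P2→P gives 7>5]
(C,S,Y): not NE [P1→B gives 8>6; P2→Q gives 5>1; P3→X gives 4>2]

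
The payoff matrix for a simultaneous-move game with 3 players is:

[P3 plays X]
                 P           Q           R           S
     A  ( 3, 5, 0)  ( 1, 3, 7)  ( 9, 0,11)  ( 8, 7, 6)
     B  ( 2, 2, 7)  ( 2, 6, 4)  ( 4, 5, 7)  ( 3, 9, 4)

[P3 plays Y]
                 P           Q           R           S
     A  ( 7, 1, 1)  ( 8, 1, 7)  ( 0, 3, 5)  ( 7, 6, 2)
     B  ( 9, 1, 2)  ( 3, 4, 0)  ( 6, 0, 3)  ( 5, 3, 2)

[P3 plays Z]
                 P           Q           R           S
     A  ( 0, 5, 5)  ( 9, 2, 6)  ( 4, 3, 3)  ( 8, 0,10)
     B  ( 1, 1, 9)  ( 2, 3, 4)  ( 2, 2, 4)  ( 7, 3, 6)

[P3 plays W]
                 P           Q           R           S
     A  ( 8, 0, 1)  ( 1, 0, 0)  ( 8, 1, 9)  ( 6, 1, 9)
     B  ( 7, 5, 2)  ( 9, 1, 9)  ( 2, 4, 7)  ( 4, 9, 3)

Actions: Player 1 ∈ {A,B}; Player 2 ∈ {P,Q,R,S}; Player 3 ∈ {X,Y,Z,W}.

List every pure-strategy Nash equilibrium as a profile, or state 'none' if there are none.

(A,P,X): not NE [P2→S gives 7>5; P3→Z gives 5>0]
(A,P,Y): not NE [P1→B gives 9>7; P2→S gives 6>1; P3→Z gives 5>1]
(A,P,Z): not NE [P1→B gives 1>0]
(A,P,W): not NE [P2→S gives 1>0; P3→Z gives 5>1]
(A,Q,X): not NE [P1→B gives 2>1; P2→S gives 7>3]
(A,Q,Y): not NE [P2→S gives 6>1]
(A,Q,Z): not NE [P2→P gives 5>2; P3→Y gives 7>6]
(A,Q,W): not NE [P1→B gives 9>1; P2→S gives 1>0; P3→Y gives 7>0]
(A,R,X): not NE [P2→S gives 7>0]
(A,R,Y): not NE [P1→B gives 6>0; P2→S gives 6>3; P3→X gives 11>5]
(A,R,Z): not NE [P2→P gives 5>3; P3→X gives 11>3]
(A,R,W): not NE [P3→X gives 11>9]
(A,S,X): not NE [P3→Z gives 10>6]
(A,S,Y): not NE [P3→Z gives 10>2]
(A,S,Z): not NE [P2→P gives 5>0]
(A,S,W): not NE [P3→Z gives 10>9]
(B,P,X): not NE [P1→A gives 3>2; P2→S gives 9>2; P3→Z gives 9>7]
(B,P,Y): not NE [P2→Q gives 4>1; P3→Z gives 9>2]
(B,P,Z): not NE [P2→S gives 3>1]
(B,P,W): not NE [P1→A gives 8>7; P2→S gives 9>5; P3→Z gives 9>2]
(B,Q,X): not NE [P2→S gives 9>6; P3→W gives 9>4]
(B,Q,Y): not NE [P1→A gives 8>3; P3→W gives 9>0]
(B,Q,Z): not NE [P1→A gives 9>2; P3→W gives 9>4]
(B,Q,W): not NE [P2→S gives 9>1]
(B,R,X): not NE [P1→A gives 9>4; P2→S gives 9>5]
(B,R,Y): not NE [P2→Q gives 4>0; P3→W gives 7>3]
(B,R,Z): not NE [P1→A gives 4>2; P2→S gives 3>2; P3→W gives 7>4]
(B,R,W): not NE [P1→A gives 8>2; P2→S gives 9>4]
(B,S,X): not NE [P1→A gives 8>3; P3→Z gives 6>4]
(B,S,Y): not NE [P1→A gives 7>5; P2→Q gives 4>3; P3→Z gives 6>2]
(B,S,Z): not NE [P1→A gives 8>7]
(B,S,W): not NE [P1→A gives 6>4; P3→Z gives 6>3]

PSNE: ∅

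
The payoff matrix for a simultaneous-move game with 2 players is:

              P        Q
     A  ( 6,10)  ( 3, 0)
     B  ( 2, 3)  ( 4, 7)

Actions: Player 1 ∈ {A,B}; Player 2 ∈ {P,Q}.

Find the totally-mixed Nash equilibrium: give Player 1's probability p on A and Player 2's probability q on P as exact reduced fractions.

p=2/7, q=1/5

P1 indiff ⇒ q·6+(1-q)·3 = q·2+(1-q)·4 ⇒ q(4) = (1-q)(1) ⇒ q = 1/5
P2 indiff ⇒ p·10+(1-p)·3 = p·0+(1-p)·7 ⇒ p(10) = (1-p)(4) ⇒ p = 2/7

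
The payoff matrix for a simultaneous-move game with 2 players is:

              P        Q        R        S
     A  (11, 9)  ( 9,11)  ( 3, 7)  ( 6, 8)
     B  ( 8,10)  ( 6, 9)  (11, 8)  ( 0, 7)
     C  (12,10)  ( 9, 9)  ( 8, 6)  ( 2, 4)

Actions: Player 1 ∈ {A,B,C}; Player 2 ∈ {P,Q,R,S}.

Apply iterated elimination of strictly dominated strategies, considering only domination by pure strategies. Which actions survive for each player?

P2 drop R (P beats it: A:9>7 B:10>8 C:10>6)
P1 drop B (A beats it: P:11>8 Q:9>6 S:6>0)
P2 drop S (P beats it: A:9>8 C:10>4)
P1→{A,C} P2→{P,Q}

Survivors P1:{A,C} P2:{P,Q}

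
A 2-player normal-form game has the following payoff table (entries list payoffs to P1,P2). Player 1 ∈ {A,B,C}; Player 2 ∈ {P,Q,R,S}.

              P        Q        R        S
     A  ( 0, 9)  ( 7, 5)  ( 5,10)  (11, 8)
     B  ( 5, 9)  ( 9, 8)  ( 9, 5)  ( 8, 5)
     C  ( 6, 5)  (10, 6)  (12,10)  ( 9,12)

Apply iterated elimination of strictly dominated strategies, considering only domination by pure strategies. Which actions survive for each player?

Survivors P1:{A,C} P2:{R,S}

P1 drop B (C beats it: P:6>5 Q:10>9 R:12>9 S:9>8)
P2 drop P (R beats it: A:10>9 C:10>5)
P2 drop Q (R beats it: A:10>5 C:10>6)
P1→{A,C} P2→{R,S}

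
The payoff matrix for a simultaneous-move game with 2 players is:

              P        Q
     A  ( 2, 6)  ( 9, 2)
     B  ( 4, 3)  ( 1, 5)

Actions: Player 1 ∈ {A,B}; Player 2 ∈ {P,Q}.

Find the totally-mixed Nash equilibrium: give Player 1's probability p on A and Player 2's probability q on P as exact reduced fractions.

P1 indiff ⇒ q·2+(1-q)·9 = q·4+(1-q)·1 ⇒ q(-2) = (1-q)(-8) ⇒ q = 4/5
P2 indiff ⇒ p·6+(1-p)·3 = p·2+(1-p)·5 ⇒ p(4) = (1-p)(2) ⇒ p = 1/3

(p,q) = (1/3, 4/5)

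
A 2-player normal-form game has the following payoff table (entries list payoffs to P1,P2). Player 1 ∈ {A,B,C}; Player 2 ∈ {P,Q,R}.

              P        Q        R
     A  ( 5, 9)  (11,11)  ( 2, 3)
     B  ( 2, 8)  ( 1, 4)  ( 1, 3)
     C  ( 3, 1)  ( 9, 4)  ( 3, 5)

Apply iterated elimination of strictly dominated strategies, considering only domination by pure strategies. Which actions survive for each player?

P1 drop B (A beats it: P:5>2 Q:11>1 R:2>1)
P2 drop P (Q beats it: A:11>9 C:4>1)
P1→{A,C} P2→{Q,R}

Survivors P1:{A,C} P2:{Q,R}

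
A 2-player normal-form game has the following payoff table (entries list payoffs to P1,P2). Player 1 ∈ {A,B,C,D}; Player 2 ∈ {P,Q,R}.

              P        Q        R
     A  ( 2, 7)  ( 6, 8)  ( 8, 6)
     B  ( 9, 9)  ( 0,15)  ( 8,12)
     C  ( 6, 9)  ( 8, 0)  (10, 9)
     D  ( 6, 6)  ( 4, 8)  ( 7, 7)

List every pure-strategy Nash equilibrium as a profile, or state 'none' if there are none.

(A,P): not NE [P1→B gives 9>2; P2→Q gives 8>7]
(A,Q): not NE [P1→C gives 8>6]
(A,R): not NE [P1→C gives 10>8; P2→Q gives 8>6]
(B,P): not NE [P2→Q gives 15>9]
(B,Q): not NE [P1→C gives 8>0]
(B,R): not NE [P1→C gives 10>8; P2→Q gives 15>12]
(C,P): not NE [P1→B gives 9>6]
(C,Q): not NE [P2→R gives 9>0]
(C,R): NE
(D,P): not NE [P1→B gives 9>6; P2→Q gives 8>6]
(D,Q): not NE [P1→C gives 8>4]
(D,R): not NE [P1→C gives 10>7; P2→Q gives 8>7]

PSNE = {(C,R)}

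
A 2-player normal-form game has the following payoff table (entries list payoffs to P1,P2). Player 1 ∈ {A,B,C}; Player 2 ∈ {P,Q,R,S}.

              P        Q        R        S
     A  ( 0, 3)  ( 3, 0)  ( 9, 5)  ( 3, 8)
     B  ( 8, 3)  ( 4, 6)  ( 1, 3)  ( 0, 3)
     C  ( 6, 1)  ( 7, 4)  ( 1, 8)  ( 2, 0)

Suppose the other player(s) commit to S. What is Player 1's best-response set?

u_1(A vs S) = 3
u_1(B vs S) = 0
u_1(C vs S) = 2
max payoff 3 at {A}

argmax u_1 = {A}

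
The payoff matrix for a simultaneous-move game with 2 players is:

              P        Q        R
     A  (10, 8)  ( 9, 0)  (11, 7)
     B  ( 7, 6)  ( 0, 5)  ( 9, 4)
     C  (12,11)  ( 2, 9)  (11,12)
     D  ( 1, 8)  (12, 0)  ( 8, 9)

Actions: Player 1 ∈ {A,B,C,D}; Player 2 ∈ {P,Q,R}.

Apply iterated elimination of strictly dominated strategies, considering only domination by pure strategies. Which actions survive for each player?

P1 drop B (A beats it: P:10>7 Q:9>0 R:11>9)
P2 drop Q (P beats it: A:8>0 C:11>9 D:8>0)
P1 drop D (A beats it: P:10>1 R:11>8)
P1→{A,C} P2→{P,R}

Remaining: P1:{A,C} P2:{P,R}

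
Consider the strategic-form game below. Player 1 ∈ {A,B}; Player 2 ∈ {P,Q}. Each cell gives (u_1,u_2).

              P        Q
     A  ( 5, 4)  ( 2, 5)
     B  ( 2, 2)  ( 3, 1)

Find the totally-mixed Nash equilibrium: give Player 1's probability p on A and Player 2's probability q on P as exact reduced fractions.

p=1/2, q=1/4

P1 indiff ⇒ q·5+(1-q)·2 = q·2+(1-q)·3 ⇒ q(3) = (1-q)(1) ⇒ q = 1/4
P2 indiff ⇒ p·4+(1-p)·2 = p·5+(1-p)·1 ⇒ p(-1) = (1-p)(-1) ⇒ p = 1/2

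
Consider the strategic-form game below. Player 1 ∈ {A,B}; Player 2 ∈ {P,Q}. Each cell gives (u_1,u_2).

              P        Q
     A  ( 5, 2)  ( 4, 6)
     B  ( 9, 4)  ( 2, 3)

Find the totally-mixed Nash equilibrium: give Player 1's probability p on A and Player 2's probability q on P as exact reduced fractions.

P1 indiff ⇒ q·5+(1-q)·4 = q·9+(1-q)·2 ⇒ q(-4) = (1-q)(-2) ⇒ q = 1/3
P2 indiff ⇒ p·2+(1-p)·4 = p·6+(1-p)·3 ⇒ p(-4) = (1-p)(-1) ⇒ p = 1/5

(p,q) = (1/5, 1/3)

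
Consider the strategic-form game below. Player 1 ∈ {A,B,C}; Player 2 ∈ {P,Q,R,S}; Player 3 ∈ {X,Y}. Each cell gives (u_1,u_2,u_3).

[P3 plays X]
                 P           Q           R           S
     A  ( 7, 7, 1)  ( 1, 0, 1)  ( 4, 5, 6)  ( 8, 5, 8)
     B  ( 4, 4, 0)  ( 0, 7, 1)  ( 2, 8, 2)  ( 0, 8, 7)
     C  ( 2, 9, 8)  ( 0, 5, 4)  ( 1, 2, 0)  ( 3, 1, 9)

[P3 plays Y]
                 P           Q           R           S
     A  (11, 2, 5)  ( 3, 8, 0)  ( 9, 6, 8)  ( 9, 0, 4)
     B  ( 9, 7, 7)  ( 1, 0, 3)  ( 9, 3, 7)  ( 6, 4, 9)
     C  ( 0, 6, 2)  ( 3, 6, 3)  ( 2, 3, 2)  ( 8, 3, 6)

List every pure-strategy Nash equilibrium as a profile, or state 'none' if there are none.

PSNE: ∅

(A,P,X): not NE [P3→Y gives 5>1]
(A,P,Y): not NE [P2→Q gives 8>2]
(A,Q,X): not NE [P2→P gives 7>0]
(A,Q,Y): not NE [P3→X gives 1>0]
(A,R,X): not NE [P2→P gives 7>5; P3→Y gives 8>6]
(A,R,Y): not NE [P2→Q gives 8>6]
(A,S,X): not NE [P2→P gives 7>5]
(A,S,Y): not NE [P2→Q gives 8>0; P3→X gives 8>4]
(B,P,X): not NE [P1→A gives 7>4; P2→S gives 8>4; P3→Y gives 7>0]
(B,P,Y): not NE [P1→A gives 11>9]
(B,Q,X): not NE [P1→A gives 1>0; P2→S gives 8>7; P3→Y gives 3>1]
(B,Q,Y): not NE [P1→C gives 3>1; P2→P gives 7>0]
(B,R,X): not NE [P1→A gives 4>2; P3→Y gives 7>2]
(B,R,Y): not NE [P2→P gives 7>3]
(B,S,X): not NE [P1→A gives 8>0; P3→Y gives 9>7]
(B,S,Y): not NE [P1→A gives 9>6; P2→P gives 7>4]
(C,P,X): not NE [P1→A gives 7>2]
(C,P,Y): not NE [P1→A gives 11>0; P3→X gives 8>2]
(C,Q,X): not NE [P1→A gives 1>0; P2→P gives 9>5]
(C,Q,Y): not NE [P3→X gives 4>3]
(C,R,X): not NE [P1→A gives 4>1; P2→P gives 9>2; P3→Y gives 2>0]
(C,R,Y): not NE [P1→B gives 9>2; P2→Q gives 6>3]
(C,S,X): not NE [P1→A gives 8>3; P2→P gives 9>1]
(C,S,Y): not NE [P1→A gives 9>8; P2→Q gives 6>3; P3→X gives 9>6]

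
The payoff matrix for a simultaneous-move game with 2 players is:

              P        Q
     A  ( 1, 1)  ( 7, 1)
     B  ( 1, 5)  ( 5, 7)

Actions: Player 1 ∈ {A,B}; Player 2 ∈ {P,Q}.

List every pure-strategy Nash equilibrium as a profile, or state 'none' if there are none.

(A,P): NE
(A,Q): NE
(B,P): not NE [P2→Q gives 7>5]
(B,Q): not NE [P1→A gives 7>5]

PSNE = {(A,P), (A,Q)}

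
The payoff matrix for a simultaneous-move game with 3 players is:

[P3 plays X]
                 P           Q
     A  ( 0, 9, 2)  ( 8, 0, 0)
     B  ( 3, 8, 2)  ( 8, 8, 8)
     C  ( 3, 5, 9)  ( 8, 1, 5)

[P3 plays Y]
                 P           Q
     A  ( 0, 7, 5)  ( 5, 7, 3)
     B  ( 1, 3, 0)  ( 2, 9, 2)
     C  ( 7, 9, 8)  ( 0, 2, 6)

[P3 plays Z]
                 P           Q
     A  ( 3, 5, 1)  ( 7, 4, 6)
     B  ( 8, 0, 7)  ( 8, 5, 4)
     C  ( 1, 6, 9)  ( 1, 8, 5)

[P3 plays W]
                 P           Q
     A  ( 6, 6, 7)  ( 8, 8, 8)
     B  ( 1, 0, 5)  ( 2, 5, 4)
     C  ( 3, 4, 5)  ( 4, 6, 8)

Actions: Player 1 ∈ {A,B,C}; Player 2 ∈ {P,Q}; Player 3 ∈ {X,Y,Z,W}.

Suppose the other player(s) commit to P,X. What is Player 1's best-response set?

argmax u_1 = {B,C}

u_1(A vs P,X) = 0
u_1(B vs P,X) = 3
u_1(C vs P,X) = 3
max payoff 3 at {B,C}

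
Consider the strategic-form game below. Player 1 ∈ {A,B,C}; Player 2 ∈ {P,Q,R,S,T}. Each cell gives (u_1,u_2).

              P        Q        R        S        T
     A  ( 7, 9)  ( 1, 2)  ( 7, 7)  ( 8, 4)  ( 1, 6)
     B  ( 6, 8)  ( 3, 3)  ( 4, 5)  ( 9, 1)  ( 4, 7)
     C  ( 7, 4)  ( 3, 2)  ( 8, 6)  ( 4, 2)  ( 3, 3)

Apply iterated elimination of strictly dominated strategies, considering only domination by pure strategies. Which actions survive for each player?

Survivors P1:{A,C} P2:{P,R}

P2 drop Q (P beats it: A:9>2 B:8>3 C:4>2)
P2 drop S (P beats it: A:9>4 B:8>1 C:4>2)
P2 drop T (P beats it: A:9>6 B:8>7 C:4>3)
P1 drop B (A beats it: P:7>6 R:7>4)
P1→{A,C} P2→{P,R}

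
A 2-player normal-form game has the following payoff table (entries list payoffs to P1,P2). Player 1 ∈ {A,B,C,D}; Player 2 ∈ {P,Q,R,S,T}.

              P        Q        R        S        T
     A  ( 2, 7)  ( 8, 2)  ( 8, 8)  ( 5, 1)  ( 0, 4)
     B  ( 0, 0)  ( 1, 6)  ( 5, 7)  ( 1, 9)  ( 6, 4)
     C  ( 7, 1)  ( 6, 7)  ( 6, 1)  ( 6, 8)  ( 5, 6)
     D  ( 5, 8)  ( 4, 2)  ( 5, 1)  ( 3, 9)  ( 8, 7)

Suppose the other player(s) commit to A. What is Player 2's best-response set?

argmax u_2 = {R}

u_2(P vs A) = 7
u_2(Q vs A) = 2
u_2(R vs A) = 8
u_2(S vs A) = 1
u_2(T vs A) = 4
max payoff 8 at {R}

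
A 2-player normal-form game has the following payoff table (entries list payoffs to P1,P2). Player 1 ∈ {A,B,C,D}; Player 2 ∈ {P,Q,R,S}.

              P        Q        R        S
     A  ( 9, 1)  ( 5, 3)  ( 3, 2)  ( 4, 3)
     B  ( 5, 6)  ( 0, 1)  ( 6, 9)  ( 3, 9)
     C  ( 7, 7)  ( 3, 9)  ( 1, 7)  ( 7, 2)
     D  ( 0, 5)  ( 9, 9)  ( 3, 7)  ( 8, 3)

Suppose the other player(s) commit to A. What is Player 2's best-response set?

P2 best: {Q,S}

u_2(P vs A) = 1
u_2(Q vs A) = 3
u_2(R vs A) = 2
u_2(S vs A) = 3
max payoff 3 at {Q,S}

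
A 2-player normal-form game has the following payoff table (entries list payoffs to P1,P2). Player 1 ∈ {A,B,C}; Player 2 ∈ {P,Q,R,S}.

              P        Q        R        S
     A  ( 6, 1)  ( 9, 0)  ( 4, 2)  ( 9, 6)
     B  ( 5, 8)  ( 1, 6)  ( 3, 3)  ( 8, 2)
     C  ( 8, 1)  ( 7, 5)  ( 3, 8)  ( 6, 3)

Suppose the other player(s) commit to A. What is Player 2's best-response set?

u_2(P vs A) = 1
u_2(Q vs A) = 0
u_2(R vs A) = 2
u_2(S vs A) = 6
max payoff 6 at {S}

argmax u_2 = {S}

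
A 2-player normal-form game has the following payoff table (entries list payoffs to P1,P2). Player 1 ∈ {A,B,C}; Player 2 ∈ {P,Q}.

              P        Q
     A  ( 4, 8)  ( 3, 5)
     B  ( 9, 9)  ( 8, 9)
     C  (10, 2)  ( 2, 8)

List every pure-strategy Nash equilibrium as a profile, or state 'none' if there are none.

Nash profiles: (B,Q)

(A,P): not NE [P1→C gives 10>4]
(A,Q): not NE [P1→B gives 8>3; P2→P gives 8>5]
(B,P): not NE [P1→C gives 10>9]
(B,Q): NE
(C,P): not NE [P2→Q gives 8>2]
(C,Q): not NE [P1→B gives 8>2]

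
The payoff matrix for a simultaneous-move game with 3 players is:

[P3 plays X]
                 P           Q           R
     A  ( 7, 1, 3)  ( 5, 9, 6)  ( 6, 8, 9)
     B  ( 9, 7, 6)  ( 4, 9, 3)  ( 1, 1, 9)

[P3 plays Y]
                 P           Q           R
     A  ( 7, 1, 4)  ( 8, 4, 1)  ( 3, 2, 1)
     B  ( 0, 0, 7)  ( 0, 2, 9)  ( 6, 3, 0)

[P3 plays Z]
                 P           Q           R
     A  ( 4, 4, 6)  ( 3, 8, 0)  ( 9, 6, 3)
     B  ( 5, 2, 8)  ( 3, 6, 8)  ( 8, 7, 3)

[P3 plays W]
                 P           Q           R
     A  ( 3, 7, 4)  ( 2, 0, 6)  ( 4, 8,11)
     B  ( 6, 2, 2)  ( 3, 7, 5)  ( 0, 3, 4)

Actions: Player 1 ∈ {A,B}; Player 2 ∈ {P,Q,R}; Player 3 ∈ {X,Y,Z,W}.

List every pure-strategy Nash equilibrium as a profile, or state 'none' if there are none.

(A,P,X): not NE [P1→B gives 9>7; P2→Q gives 9>1; P3→Z gives 6>3]
(A,P,Y): not NE [P2→Q gives 4>1; P3→Z gives 6>4]
(A,P,Z): not NE [P1→B gives 5>4; P2→Q gives 8>4]
(A,P,W): not NE [P1→B gives 6>3; P2→R gives 8>7; P3→Z gives 6>4]
(A,Q,X): NE
(A,Q,Y): not NE [P3→W gives 6>1]
(A,Q,Z): not NE [P3→W gives 6>0]
(A,Q,W): not NE [P1→B gives 3>2; P2→R gives 8>0]
(A,R,X): not NE [P2→Q gives 9>8; P3→W gives 11>9]
(A,R,Y): not NE [P1→B gives 6>3; P2→Q gives 4>2; P3→W gives 11>1]
(A,R,Z): not NE [P2→Q gives 8>6; P3→W gives 11>3]
(A,R,W): NE
(B,P,X): not NE [P2→Q gives 9>7; P3→Z gives 8>6]
(B,P,Y): not NE [P1→A gives 7>0; P2→R gives 3>0; P3→Z gives 8>7]
(B,P,Z): not NE [P2→R gives 7>2]
(B,P,W): not NE [P2→Q gives 7>2; P3→Z gives 8>2]
(B,Q,X): not NE [P1→A gives 5>4; P3→Y gives 9>3]
(B,Q,Y): not NE [P1→A gives 8>0; P2→R gives 3>2]
(B,Q,Z): not NE [P2→R gives 7>6; P3→Y gives 9>8]
(B,Q,W): not NE [P3→Y gives 9>5]
(B,R,X): not NE [P1→A gives 6>1; P2→Q gives 9>1]
(B,R,Y): not NE [P3→X gives 9>0]
(B,R,Z): not NE [P1→A gives 9>8; P3→X gives 9>3]
(B,R,W): not NE [P1→A gives 4>0; P2→Q gives 7>3; P3→X gives 9>4]

NE set: (A,Q,X), (A,R,W)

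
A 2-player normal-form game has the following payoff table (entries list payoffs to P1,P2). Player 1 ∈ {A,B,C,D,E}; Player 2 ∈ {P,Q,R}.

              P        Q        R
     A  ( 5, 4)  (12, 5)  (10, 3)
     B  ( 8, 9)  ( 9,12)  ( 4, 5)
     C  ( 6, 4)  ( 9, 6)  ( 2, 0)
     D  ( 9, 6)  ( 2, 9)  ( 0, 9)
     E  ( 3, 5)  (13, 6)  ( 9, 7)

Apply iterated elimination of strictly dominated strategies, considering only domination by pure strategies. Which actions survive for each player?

Remaining: P1:{A,E} P2:{Q,R}

P2 drop P (Q beats it: A:5>4 B:12>9 C:6>4 D:9>6 E:6>5)
P1 drop B (A beats it: Q:12>9 R:10>4)
P1 drop C (A beats it: Q:12>9 R:10>2)
P1 drop D (A beats it: Q:12>2 R:10>0)
P1→{A,E} P2→{Q,R}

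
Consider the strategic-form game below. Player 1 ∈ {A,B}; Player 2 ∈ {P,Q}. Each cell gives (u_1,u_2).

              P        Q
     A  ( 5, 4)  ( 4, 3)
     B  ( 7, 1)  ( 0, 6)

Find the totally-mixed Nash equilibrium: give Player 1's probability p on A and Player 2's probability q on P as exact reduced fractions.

P1 mixes 5/6 on A; P2 mixes 2/3 on P

P1 indiff ⇒ q·5+(1-q)·4 = q·7+(1-q)·0 ⇒ q(-2) = (1-q)(-4) ⇒ q = 2/3
P2 indiff ⇒ p·4+(1-p)·1 = p·3+(1-p)·6 ⇒ p(1) = (1-p)(5) ⇒ p = 5/6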